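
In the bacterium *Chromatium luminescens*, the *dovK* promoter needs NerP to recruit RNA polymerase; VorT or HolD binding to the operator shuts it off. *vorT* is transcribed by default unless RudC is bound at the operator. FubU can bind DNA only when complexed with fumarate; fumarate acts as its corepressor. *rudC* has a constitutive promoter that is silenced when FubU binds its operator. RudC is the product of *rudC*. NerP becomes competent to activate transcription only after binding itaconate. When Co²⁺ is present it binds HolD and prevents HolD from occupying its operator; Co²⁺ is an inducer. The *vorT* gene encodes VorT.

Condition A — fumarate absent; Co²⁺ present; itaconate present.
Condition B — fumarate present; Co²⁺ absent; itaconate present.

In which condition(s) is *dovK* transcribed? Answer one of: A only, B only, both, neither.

A only

Condition A:
Fumarate is absent, so FubU is inactive.
With no repressor bound, *rudC* is transcribed.
So RudC is produced and active.
With repressor RudC bound, *vorT* is not transcribed.
So VorT is not produced.
Co²⁺ is present, so HolD is inactive.
Itaconate is present, so NerP is active.
No repressor is bound and NerP is active, so *dovK* is transcribed.
→ *dovK* is ON in A.
Condition B:
Fumarate is present, so FubU is active.
With repressor FubU bound, *rudC* is not transcribed.
So RudC is not produced.
With no repressor bound, *vorT* is transcribed.
So VorT is produced and active.
Co²⁺ is absent, so HolD is active.
Itaconate is present, so NerP is active.
With repressor VorT bound, *dovK* is not transcribed.
→ *dovK* is OFF in B.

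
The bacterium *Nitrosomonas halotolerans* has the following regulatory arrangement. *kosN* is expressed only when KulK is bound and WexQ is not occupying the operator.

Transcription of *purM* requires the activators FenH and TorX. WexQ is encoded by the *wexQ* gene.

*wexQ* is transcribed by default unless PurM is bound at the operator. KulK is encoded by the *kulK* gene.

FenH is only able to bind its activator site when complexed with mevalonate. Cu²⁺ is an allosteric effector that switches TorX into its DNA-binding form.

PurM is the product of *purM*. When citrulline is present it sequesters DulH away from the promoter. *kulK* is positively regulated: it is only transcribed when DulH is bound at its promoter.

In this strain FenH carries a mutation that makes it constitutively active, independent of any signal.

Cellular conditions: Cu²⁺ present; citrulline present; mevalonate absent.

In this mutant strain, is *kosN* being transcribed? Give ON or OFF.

Citrulline is present, so DulH is inactive.
Required activator DulH is absent, so *kulK* is not transcribed.
So KulK is not produced.
FenH is constitutively active in this strain.
Cu²⁺ is present, so TorX is active.
No repressor is bound and FenH and TorX are active, so *purM* is transcribed.
So PurM is produced and active.
With repressor PurM bound, *wexQ* is not transcribed.
So WexQ is not produced.
Required activator KulK is absent, so *kosN* is not transcribed.

OFF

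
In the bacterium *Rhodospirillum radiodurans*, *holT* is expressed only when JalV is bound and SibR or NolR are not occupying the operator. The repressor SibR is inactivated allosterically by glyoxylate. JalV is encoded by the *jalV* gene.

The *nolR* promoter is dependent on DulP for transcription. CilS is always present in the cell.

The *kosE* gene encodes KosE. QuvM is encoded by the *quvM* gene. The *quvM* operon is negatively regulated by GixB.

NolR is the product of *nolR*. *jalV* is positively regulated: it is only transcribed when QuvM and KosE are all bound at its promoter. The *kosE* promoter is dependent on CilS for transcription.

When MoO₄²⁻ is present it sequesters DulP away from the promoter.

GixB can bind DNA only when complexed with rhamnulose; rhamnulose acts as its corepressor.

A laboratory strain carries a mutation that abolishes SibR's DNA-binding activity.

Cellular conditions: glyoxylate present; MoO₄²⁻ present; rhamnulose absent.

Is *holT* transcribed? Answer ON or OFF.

ON

SibR is non-functional in this strain, so it has no effect.
Rhamnulose is absent, so GixB is inactive.
With no repressor bound, *quvM* is transcribed.
So QuvM is produced and active.
CilS is produced constitutively and is active.
No repressor is bound and CilS is active, so *kosE* is transcribed.
So KosE is produced and active.
No repressor is bound and QuvM and KosE are active, so *jalV* is transcribed.
So JalV is produced and active.
MoO₄²⁻ is present, so DulP is inactive.
Required activator DulP is absent, so *nolR* is not transcribed.
So NolR is not produced.
No repressor is bound and JalV is active, so *holT* is transcribed.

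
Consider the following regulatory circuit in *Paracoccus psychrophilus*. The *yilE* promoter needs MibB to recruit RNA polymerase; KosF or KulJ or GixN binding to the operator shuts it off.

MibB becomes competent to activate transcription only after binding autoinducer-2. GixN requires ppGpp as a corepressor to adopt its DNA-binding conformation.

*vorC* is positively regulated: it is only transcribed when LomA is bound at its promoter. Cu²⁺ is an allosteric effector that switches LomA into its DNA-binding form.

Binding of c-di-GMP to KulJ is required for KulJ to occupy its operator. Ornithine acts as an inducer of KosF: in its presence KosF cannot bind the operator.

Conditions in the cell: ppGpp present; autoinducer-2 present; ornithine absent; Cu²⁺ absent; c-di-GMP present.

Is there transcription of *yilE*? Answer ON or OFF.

OFF

Ornithine is absent, so KosF is active.
Autoinducer-2 is present, so MibB is active.
c-di-GMP is present, so KulJ is active.
ppGpp is present, so GixN is active.
With repressor KosF bound, *yilE* is not transcribed.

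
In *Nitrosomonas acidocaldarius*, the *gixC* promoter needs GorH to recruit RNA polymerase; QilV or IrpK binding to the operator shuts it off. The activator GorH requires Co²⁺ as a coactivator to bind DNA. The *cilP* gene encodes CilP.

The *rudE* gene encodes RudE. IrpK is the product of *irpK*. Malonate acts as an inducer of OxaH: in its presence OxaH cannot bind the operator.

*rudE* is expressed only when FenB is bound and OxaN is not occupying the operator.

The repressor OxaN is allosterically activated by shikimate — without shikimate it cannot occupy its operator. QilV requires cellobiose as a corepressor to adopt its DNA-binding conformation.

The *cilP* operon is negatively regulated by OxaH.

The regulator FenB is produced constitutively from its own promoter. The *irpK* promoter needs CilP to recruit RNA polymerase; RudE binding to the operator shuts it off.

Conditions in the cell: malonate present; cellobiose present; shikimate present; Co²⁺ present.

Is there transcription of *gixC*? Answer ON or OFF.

OFF

Cellobiose is present, so QilV is active.
Malonate is present, so OxaH is inactive.
With no repressor bound, *cilP* is transcribed.
So CilP is produced and active.
FenB is produced constitutively and is active.
Shikimate is present, so OxaN is active.
With repressor OxaN bound, *rudE* is not transcribed.
So RudE is not produced.
No repressor is bound and CilP is active, so *irpK* is transcribed.
So IrpK is produced and active.
Co²⁺ is present, so GorH is active.
With repressor QilV bound, *gixC* is not transcribed.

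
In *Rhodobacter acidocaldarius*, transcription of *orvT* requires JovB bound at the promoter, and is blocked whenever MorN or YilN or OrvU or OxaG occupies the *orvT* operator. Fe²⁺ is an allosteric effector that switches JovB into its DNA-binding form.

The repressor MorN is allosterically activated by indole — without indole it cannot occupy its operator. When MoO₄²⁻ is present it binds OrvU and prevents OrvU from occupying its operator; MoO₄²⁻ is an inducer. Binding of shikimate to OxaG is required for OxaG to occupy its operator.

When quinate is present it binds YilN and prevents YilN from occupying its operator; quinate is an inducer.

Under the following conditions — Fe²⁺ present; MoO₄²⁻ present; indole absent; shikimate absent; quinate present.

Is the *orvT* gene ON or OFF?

Fe²⁺ is present, so JovB is active.
Indole is absent, so MorN is inactive.
Quinate is present, so YilN is inactive.
MoO₄²⁻ is present, so OrvU is inactive.
Shikimate is absent, so OxaG is inactive.
No repressor is bound and JovB is active, so *orvT* is transcribed.

ON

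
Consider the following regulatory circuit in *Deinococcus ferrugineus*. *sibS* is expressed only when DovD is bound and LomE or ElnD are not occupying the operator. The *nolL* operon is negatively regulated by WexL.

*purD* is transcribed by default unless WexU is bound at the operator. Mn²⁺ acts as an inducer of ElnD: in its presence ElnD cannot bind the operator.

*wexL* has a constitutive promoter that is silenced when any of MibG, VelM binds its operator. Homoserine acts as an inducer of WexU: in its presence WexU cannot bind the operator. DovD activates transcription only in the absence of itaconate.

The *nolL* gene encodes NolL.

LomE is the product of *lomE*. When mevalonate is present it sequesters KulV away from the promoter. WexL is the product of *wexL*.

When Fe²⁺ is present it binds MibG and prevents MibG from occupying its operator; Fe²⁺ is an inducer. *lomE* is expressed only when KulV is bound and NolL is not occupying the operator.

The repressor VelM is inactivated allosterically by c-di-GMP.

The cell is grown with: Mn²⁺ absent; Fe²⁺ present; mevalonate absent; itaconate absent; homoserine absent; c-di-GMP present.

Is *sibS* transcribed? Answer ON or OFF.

OFF

Fe²⁺ is present, so MibG is inactive.
c-di-GMP is present, so VelM is inactive.
With no repressor bound, *wexL* is transcribed.
So WexL is produced and active.
With repressor WexL bound, *nolL* is not transcribed.
So NolL is not produced.
Mevalonate is absent, so KulV is active.
No repressor is bound and KulV is active, so *lomE* is transcribed.
So LomE is produced and active.
Itaconate is absent, so DovD is active.
Mn²⁺ is absent, so ElnD is active.
With repressor LomE bound, *sibS* is not transcribed.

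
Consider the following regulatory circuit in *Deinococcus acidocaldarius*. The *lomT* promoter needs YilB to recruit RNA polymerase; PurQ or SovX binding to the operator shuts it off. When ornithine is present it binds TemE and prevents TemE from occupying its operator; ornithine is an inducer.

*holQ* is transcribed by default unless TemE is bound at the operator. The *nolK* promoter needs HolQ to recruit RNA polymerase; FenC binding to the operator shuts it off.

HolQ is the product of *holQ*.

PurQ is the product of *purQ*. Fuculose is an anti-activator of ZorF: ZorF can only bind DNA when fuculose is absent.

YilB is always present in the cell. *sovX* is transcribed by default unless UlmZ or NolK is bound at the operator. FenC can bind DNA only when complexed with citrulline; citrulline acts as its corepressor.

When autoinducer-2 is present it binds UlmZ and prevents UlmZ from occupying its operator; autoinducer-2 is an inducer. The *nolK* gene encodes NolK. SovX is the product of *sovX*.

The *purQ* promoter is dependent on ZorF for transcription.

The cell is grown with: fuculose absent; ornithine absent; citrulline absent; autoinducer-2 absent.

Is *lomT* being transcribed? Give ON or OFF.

OFF

Fuculose is absent, so ZorF is active.
No repressor is bound and ZorF is active, so *purQ* is transcribed.
So PurQ is produced and active.
Autoinducer-2 is absent, so UlmZ is active.
Citrulline is absent, so FenC is inactive.
Ornithine is absent, so TemE is active.
With repressor TemE bound, *holQ* is not transcribed.
So HolQ is not produced.
Required activator HolQ is absent, so *nolK* is not transcribed.
So NolK is not produced.
With repressor UlmZ bound, *sovX* is not transcribed.
So SovX is not produced.
YilB is produced constitutively and is active.
With repressor PurQ bound, *lomT* is not transcribed.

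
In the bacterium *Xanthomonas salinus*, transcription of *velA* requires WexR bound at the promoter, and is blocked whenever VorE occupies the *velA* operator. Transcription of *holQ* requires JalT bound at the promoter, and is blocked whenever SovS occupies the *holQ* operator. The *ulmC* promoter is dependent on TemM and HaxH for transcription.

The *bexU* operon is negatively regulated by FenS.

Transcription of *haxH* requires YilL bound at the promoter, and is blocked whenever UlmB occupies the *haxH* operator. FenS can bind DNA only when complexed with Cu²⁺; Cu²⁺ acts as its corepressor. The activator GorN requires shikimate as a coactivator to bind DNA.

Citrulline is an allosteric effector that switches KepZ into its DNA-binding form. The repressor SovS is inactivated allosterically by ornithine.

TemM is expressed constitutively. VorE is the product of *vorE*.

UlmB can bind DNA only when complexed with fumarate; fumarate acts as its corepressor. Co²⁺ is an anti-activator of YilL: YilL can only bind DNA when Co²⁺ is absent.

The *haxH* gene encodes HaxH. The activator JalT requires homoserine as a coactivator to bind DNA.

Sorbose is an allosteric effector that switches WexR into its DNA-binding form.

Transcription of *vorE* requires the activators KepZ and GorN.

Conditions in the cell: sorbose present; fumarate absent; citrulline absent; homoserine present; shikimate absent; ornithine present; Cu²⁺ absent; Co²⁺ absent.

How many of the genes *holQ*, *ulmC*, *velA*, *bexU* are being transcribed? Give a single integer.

4

Ornithine is present, so SovS is inactive.
Homoserine is present, so JalT is active.
No repressor is bound and JalT is active, so *holQ* is transcribed.
→ *holQ* is ON.
TemM is produced constitutively and is active.
Fumarate is absent, so UlmB is inactive.
Co²⁺ is absent, so YilL is active.
No repressor is bound and YilL is active, so *haxH* is transcribed.
So HaxH is produced and active.
No repressor is bound and TemM and HaxH are active, so *ulmC* is transcribed.
→ *ulmC* is ON.
Sorbose is present, so WexR is active.
Citrulline is absent, so KepZ is inactive.
Shikimate is absent, so GorN is inactive.
Required activator KepZ is absent, so *vorE* is not transcribed.
So VorE is not produced.
No repressor is bound and WexR is active, so *velA* is transcribed.
→ *velA* is ON.
Cu²⁺ is absent, so FenS is inactive.
With no repressor bound, *bexU* is transcribed.
→ *bexU* is ON.
4 of the 4 genes are transcribed.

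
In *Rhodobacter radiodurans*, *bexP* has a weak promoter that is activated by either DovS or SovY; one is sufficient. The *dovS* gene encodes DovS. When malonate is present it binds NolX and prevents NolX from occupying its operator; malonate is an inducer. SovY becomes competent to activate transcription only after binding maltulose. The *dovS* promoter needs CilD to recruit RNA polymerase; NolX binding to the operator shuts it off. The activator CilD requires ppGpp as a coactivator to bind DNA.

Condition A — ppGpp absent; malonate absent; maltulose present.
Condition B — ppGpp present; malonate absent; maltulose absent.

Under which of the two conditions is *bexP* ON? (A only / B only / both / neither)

Condition A:
ppGpp is absent, so CilD is inactive.
Malonate is absent, so NolX is active.
With repressor NolX bound, *dovS* is not transcribed.
So DovS is not produced.
Maltulose is present, so SovY is active.
Activator SovY is present, so *bexP* is transcribed.
→ *bexP* is ON in A.
Condition B:
ppGpp is present, so CilD is active.
Malonate is absent, so NolX is active.
With repressor NolX bound, *dovS* is not transcribed.
So DovS is not produced.
Maltulose is absent, so SovY is inactive.
No activator is available at the *bexP* promoter, so *bexP* is not transcribed.
→ *bexP* is OFF in B.

A only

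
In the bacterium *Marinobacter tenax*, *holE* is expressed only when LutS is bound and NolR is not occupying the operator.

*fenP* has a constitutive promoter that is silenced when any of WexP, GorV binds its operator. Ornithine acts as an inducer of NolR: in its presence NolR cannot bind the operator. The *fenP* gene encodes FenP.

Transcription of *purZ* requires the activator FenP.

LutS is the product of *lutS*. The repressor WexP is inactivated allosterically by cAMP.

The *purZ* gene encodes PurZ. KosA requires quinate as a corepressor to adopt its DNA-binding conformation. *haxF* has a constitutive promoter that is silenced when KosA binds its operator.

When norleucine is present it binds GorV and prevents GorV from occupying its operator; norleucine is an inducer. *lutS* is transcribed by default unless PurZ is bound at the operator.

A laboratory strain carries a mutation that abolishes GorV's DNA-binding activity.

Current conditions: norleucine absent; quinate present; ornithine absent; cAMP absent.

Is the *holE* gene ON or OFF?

cAMP is absent, so WexP is active.
GorV is non-functional in this strain, so it has no effect.
With repressor WexP bound, *fenP* is not transcribed.
So FenP is not produced.
Required activator FenP is absent, so *purZ* is not transcribed.
So PurZ is not produced.
With no repressor bound, *lutS* is transcribed.
So LutS is produced and active.
Ornithine is absent, so NolR is active.
With repressor NolR bound, *holE* is not transcribed.

OFF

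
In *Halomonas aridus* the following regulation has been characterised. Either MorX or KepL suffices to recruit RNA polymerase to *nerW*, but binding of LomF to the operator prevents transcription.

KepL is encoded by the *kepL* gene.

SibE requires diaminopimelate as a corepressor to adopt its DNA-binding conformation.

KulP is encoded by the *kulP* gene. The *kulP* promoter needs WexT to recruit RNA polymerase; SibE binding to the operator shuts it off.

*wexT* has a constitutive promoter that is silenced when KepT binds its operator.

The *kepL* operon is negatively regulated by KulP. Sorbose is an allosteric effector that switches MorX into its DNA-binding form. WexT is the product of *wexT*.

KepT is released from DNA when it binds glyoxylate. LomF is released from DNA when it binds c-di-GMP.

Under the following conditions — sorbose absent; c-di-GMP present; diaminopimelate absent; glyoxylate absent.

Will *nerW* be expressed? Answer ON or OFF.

Sorbose is absent, so MorX is inactive.
Diaminopimelate is absent, so SibE is inactive.
Glyoxylate is absent, so KepT is active.
With repressor KepT bound, *wexT* is not transcribed.
So WexT is not produced.
Required activator WexT is absent, so *kulP* is not transcribed.
So KulP is not produced.
With no repressor bound, *kepL* is transcribed.
So KepL is produced and active.
c-di-GMP is present, so LomF is inactive.
Activator KepL is present, so *nerW* is transcribed.

ON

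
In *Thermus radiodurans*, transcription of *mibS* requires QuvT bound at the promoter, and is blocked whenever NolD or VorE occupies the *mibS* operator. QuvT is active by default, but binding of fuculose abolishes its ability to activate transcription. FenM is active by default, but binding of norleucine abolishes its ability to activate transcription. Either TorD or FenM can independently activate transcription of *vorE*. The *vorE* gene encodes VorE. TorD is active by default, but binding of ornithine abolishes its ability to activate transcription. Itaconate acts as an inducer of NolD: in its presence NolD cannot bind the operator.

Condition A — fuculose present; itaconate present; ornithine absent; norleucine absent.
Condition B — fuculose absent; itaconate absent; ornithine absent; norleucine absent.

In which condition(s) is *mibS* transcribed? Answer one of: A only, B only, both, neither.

neither

Condition A:
Fuculose is present, so QuvT is inactive.
Itaconate is present, so NolD is inactive.
Ornithine is absent, so TorD is active.
Norleucine is absent, so FenM is active.
Activator TorD is present, so *vorE* is transcribed.
So VorE is produced and active.
With repressor VorE bound, *mibS* is not transcribed.
→ *mibS* is OFF in A.
Condition B:
Fuculose is absent, so QuvT is active.
Itaconate is absent, so NolD is active.
Ornithine is absent, so TorD is active.
Norleucine is absent, so FenM is active.
Activator TorD is present, so *vorE* is transcribed.
So VorE is produced and active.
With repressor NolD bound, *mibS* is not transcribed.
→ *mibS* is OFF in B.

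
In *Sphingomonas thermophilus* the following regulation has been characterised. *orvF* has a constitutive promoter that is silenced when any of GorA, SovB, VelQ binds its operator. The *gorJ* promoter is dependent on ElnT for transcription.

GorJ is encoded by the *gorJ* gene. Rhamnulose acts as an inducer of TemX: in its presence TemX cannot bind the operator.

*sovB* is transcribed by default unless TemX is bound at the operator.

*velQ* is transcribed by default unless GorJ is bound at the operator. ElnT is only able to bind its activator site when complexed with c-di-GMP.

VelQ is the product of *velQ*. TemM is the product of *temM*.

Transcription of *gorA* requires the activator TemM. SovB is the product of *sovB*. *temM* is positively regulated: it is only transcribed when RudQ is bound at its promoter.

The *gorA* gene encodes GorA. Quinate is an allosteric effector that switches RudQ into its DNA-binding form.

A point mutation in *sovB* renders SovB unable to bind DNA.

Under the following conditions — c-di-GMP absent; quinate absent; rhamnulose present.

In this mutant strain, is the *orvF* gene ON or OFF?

OFF

Quinate is absent, so RudQ is inactive.
Required activator RudQ is absent, so *temM* is not transcribed.
So TemM is not produced.
Required activator TemM is absent, so *gorA* is not transcribed.
So GorA is not produced.
SovB is non-functional in this strain, so it has no effect.
c-di-GMP is absent, so ElnT is inactive.
Required activator ElnT is absent, so *gorJ* is not transcribed.
So GorJ is not produced.
With no repressor bound, *velQ* is transcribed.
So VelQ is produced and active.
With repressor VelQ bound, *orvF* is not transcribed.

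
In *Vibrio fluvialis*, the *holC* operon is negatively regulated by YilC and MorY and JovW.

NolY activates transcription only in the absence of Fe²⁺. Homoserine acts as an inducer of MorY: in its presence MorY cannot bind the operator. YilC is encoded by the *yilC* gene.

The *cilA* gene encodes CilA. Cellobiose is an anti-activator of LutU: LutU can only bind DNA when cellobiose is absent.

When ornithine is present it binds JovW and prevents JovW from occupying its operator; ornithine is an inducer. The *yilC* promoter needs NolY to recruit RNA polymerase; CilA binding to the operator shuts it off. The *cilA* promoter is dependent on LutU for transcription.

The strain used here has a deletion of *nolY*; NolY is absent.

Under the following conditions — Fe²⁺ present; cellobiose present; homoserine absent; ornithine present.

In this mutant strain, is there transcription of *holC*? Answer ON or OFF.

OFF

Cellobiose is present, so LutU is inactive.
Required activator LutU is absent, so *cilA* is not transcribed.
So CilA is not produced.
NolY is non-functional in this strain, so it has no effect.
Required activator NolY is absent, so *yilC* is not transcribed.
So YilC is not produced.
Homoserine is absent, so MorY is active.
Ornithine is present, so JovW is inactive.
With repressor MorY bound, *holC* is not transcribed.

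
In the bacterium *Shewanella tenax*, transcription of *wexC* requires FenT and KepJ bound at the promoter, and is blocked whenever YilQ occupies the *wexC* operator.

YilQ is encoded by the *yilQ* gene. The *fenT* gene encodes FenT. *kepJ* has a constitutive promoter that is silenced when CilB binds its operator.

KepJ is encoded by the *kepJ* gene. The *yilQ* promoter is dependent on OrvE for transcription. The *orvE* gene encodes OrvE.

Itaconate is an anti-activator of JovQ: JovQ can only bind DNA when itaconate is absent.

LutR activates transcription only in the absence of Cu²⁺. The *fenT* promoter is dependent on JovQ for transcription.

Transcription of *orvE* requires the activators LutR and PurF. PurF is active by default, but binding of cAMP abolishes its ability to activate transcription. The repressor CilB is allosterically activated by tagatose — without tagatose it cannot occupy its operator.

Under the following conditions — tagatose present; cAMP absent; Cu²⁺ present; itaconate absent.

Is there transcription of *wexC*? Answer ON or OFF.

OFF

Cu²⁺ is present, so LutR is inactive.
cAMP is absent, so PurF is active.
Required activator LutR is absent, so *orvE* is not transcribed.
So OrvE is not produced.
Required activator OrvE is absent, so *yilQ* is not transcribed.
So YilQ is not produced.
Itaconate is absent, so JovQ is active.
No repressor is bound and JovQ is active, so *fenT* is transcribed.
So FenT is produced and active.
Tagatose is present, so CilB is active.
With repressor CilB bound, *kepJ* is not transcribed.
So KepJ is not produced.
Required activator KepJ is absent, so *wexC* is not transcribed.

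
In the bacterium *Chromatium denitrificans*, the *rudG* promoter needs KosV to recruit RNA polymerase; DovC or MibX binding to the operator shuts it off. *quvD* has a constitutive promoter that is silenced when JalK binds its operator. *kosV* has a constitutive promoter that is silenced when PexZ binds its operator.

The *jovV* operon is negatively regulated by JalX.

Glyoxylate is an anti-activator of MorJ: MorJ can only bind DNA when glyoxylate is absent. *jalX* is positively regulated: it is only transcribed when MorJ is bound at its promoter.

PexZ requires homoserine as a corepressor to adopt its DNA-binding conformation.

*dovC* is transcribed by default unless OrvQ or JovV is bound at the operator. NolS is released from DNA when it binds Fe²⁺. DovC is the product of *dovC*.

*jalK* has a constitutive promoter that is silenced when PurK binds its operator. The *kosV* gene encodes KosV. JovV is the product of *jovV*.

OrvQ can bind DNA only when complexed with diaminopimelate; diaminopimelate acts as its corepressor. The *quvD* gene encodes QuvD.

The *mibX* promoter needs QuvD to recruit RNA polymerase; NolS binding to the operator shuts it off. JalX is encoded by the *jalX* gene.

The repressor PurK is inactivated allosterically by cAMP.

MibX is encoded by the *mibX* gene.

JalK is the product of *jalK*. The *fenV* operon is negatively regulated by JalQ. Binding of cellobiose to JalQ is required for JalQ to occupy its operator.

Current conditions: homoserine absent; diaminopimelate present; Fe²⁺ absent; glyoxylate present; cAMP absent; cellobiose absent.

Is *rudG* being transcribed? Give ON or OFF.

ON

Homoserine is absent, so PexZ is inactive.
With no repressor bound, *kosV* is transcribed.
So KosV is produced and active.
Diaminopimelate is present, so OrvQ is active.
Glyoxylate is present, so MorJ is inactive.
Required activator MorJ is absent, so *jalX* is not transcribed.
So JalX is not produced.
With no repressor bound, *jovV* is transcribed.
So JovV is produced and active.
With repressor OrvQ bound, *dovC* is not transcribed.
So DovC is not produced.
Fe²⁺ is absent, so NolS is active.
cAMP is absent, so PurK is active.
With repressor PurK bound, *jalK* is not transcribed.
So JalK is not produced.
With no repressor bound, *quvD* is transcribed.
So QuvD is produced and active.
With repressor NolS bound, *mibX* is not transcribed.
So MibX is not produced.
No repressor is bound and KosV is active, so *rudG* is transcribed.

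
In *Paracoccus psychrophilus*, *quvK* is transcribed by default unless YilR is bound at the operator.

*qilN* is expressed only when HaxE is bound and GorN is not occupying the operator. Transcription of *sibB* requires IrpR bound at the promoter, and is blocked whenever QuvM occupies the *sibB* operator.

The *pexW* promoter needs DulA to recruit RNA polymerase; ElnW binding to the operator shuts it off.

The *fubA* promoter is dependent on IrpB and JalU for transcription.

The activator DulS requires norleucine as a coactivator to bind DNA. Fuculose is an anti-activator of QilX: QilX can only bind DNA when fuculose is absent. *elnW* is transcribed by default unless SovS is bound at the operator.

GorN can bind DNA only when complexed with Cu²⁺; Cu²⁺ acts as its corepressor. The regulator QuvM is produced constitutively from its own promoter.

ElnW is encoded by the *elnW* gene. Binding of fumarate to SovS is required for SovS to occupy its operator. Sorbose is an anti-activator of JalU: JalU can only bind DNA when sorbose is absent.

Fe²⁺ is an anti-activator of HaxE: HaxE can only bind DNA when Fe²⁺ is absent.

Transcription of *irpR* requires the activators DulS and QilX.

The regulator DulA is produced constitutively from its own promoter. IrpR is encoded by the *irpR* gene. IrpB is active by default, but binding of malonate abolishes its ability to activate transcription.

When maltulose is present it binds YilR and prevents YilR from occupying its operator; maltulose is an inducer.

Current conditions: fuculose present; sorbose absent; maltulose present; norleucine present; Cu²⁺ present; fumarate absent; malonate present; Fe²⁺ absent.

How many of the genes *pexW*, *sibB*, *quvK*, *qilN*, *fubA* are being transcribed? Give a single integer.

1

DulA is produced constitutively and is active.
Fumarate is absent, so SovS is inactive.
With no repressor bound, *elnW* is transcribed.
So ElnW is produced and active.
With repressor ElnW bound, *pexW* is not transcribed.
→ *pexW* is OFF.
Norleucine is present, so DulS is active.
Fuculose is present, so QilX is inactive.
Required activator QilX is absent, so *irpR* is not transcribed.
So IrpR is not produced.
QuvM is produced constitutively and is active.
With repressor QuvM bound, *sibB* is not transcribed.
→ *sibB* is OFF.
Maltulose is present, so YilR is inactive.
With no repressor bound, *quvK* is transcribed.
→ *quvK* is ON.
Cu²⁺ is present, so GorN is active.
Fe²⁺ is absent, so HaxE is active.
With repressor GorN bound, *qilN* is not transcribed.
→ *qilN* is OFF.
Malonate is present, so IrpB is inactive.
Sorbose is absent, so JalU is active.
Required activator IrpB is absent, so *fubA* is not transcribed.
→ *fubA* is OFF.
1 of the 5 genes is transcribed.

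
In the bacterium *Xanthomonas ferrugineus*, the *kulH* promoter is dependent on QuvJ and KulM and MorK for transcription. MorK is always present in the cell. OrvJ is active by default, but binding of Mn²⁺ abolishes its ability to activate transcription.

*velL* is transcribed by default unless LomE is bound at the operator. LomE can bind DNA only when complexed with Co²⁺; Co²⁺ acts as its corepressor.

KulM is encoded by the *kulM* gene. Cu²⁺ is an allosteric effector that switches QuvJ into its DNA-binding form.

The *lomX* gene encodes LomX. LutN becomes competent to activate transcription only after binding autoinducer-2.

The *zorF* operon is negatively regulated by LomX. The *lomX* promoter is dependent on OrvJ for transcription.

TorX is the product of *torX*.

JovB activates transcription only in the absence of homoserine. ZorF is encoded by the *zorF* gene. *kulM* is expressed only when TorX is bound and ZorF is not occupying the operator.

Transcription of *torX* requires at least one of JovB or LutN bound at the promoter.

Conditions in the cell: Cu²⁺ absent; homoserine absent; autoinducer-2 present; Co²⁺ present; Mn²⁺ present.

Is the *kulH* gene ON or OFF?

Cu²⁺ is absent, so QuvJ is inactive.
Mn²⁺ is present, so OrvJ is inactive.
Required activator OrvJ is absent, so *lomX* is not transcribed.
So LomX is not produced.
With no repressor bound, *zorF* is transcribed.
So ZorF is produced and active.
Homoserine is absent, so JovB is active.
Autoinducer-2 is present, so LutN is active.
Activator JovB is present, so *torX* is transcribed.
So TorX is produced and active.
With repressor ZorF bound, *kulM* is not transcribed.
So KulM is not produced.
MorK is produced constitutively and is active.
Required activator QuvJ is absent, so *kulH* is not transcribed.

OFF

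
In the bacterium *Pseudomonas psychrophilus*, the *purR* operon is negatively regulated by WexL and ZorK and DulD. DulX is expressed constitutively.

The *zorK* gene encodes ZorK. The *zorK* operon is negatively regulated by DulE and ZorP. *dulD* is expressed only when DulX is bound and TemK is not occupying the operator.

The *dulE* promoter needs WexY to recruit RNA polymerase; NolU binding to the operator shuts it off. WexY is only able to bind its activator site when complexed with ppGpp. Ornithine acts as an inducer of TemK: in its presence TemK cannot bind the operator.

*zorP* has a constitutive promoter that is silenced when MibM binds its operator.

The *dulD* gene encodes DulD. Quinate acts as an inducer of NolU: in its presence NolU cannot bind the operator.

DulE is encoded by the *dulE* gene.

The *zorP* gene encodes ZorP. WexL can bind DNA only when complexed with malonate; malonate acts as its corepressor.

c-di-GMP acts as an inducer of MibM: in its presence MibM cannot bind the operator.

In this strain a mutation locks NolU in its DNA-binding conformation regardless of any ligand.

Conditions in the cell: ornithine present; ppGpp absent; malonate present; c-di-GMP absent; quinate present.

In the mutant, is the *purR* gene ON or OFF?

OFF

Malonate is present, so WexL is active.
ppGpp is absent, so WexY is inactive.
NolU is constitutively active in this strain.
With repressor NolU bound, *dulE* is not transcribed.
So DulE is not produced.
c-di-GMP is absent, so MibM is active.
With repressor MibM bound, *zorP* is not transcribed.
So ZorP is not produced.
With no repressor bound, *zorK* is transcribed.
So ZorK is produced and active.
Ornithine is present, so TemK is inactive.
DulX is produced constitutively and is active.
No repressor is bound and DulX is active, so *dulD* is transcribed.
So DulD is produced and active.
With repressor WexL bound, *purR* is not transcribed.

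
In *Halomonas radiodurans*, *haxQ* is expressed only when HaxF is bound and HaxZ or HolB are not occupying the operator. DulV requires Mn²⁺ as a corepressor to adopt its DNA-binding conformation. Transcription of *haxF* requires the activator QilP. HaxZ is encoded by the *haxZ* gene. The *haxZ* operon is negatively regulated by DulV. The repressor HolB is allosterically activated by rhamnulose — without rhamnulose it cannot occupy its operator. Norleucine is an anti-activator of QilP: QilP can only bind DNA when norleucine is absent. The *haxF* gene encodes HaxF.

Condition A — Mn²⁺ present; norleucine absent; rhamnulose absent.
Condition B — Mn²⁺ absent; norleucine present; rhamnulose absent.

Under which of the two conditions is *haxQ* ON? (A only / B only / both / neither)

Condition A:
Mn²⁺ is present, so DulV is active.
With repressor DulV bound, *haxZ* is not transcribed.
So HaxZ is not produced.
Norleucine is absent, so QilP is active.
No repressor is bound and QilP is active, so *haxF* is transcribed.
So HaxF is produced and active.
Rhamnulose is absent, so HolB is inactive.
No repressor is bound and HaxF is active, so *haxQ* is transcribed.
→ *haxQ* is ON in A.
Condition B:
Mn²⁺ is absent, so DulV is inactive.
With no repressor bound, *haxZ* is transcribed.
So HaxZ is produced and active.
Norleucine is present, so QilP is inactive.
Required activator QilP is absent, so *haxF* is not transcribed.
So HaxF is not produced.
Rhamnulose is absent, so HolB is inactive.
With repressor HaxZ bound, *haxQ* is not transcribed.
→ *haxQ* is OFF in B.

A only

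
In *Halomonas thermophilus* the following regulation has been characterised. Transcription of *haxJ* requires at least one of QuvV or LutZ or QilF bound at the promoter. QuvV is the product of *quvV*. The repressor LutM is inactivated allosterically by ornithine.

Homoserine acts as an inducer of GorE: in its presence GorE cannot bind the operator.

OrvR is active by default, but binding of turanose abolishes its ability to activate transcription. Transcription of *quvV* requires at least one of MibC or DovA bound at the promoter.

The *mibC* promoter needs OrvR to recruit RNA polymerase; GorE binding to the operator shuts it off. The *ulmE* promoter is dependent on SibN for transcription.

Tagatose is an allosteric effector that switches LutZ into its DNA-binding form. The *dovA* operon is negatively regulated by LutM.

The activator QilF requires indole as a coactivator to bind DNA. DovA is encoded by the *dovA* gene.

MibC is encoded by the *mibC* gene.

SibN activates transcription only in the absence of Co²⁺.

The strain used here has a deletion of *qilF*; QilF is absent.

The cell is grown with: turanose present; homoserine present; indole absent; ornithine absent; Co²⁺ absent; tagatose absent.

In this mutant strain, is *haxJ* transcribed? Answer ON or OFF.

Turanose is present, so OrvR is inactive.
Homoserine is present, so GorE is inactive.
Required activator OrvR is absent, so *mibC* is not transcribed.
So MibC is not produced.
Ornithine is absent, so LutM is active.
With repressor LutM bound, *dovA* is not transcribed.
So DovA is not produced.
No activator is available at the *quvV* promoter, so *quvV* is not transcribed.
So QuvV is not produced.
Tagatose is absent, so LutZ is inactive.
QilF is non-functional in this strain, so it has no effect.
No activator is available at the *haxJ* promoter, so *haxJ* is not transcribed.

OFF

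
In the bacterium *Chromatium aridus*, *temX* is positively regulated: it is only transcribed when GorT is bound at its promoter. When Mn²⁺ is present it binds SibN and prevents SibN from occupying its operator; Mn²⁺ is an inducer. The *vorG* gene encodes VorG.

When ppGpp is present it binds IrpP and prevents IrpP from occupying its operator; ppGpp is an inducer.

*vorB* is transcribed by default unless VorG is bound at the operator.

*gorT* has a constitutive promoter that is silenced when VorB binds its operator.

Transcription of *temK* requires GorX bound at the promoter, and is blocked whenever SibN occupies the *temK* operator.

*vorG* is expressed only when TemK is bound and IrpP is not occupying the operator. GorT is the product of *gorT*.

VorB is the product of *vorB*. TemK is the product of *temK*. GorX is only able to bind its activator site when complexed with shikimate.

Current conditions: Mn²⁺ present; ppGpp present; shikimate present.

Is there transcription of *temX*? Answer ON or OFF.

ON

Shikimate is present, so GorX is active.
Mn²⁺ is present, so SibN is inactive.
No repressor is bound and GorX is active, so *temK* is transcribed.
So TemK is produced and active.
ppGpp is present, so IrpP is inactive.
No repressor is bound and TemK is active, so *vorG* is transcribed.
So VorG is produced and active.
With repressor VorG bound, *vorB* is not transcribed.
So VorB is not produced.
With no repressor bound, *gorT* is transcribed.
So GorT is produced and active.
No repressor is bound and GorT is active, so *temX* is transcribed.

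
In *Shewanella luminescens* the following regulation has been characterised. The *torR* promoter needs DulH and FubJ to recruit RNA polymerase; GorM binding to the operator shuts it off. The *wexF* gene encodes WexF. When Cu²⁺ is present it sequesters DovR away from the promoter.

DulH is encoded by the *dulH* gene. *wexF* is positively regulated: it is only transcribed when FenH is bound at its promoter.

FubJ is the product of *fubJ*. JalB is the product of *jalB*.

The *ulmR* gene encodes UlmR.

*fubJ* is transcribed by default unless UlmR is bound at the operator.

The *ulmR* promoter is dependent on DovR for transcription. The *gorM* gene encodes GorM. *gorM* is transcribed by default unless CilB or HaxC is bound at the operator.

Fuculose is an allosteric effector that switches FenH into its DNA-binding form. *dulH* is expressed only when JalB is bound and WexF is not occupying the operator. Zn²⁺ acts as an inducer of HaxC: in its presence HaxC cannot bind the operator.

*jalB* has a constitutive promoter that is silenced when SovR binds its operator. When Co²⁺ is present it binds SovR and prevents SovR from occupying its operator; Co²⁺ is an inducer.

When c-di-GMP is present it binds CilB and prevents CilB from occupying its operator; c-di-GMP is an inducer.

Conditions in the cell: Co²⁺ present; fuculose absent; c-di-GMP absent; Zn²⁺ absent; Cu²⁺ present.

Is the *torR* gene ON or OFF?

Co²⁺ is present, so SovR is inactive.
With no repressor bound, *jalB* is transcribed.
So JalB is produced and active.
Fuculose is absent, so FenH is inactive.
Required activator FenH is absent, so *wexF* is not transcribed.
So WexF is not produced.
No repressor is bound and JalB is active, so *dulH* is transcribed.
So DulH is produced and active.
Cu²⁺ is present, so DovR is inactive.
Required activator DovR is absent, so *ulmR* is not transcribed.
So UlmR is not produced.
With no repressor bound, *fubJ* is transcribed.
So FubJ is produced and active.
c-di-GMP is absent, so CilB is active.
Zn²⁺ is absent, so HaxC is active.
With repressor CilB bound, *gorM* is not transcribed.
So GorM is not produced.
No repressor is bound and DulH and FubJ are active, so *torR* is transcribed.

ON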